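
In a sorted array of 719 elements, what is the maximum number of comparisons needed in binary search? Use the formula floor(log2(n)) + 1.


Binary search halves the search space each step.
Maximum comparisons = floor(log2(719)) + 1
log2(719) = 9.4898
floor(log2(719)) = 9, so 9 + 1 = 10
Final answer: 10


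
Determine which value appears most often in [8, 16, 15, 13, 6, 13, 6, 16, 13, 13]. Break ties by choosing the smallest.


Count the frequency of each value:
  6 appears 2 time(s)
  8 appears 1 time(s)
  13 appears 4 time(s)
  15 appears 1 time(s)
  16 appears 2 time(s)
Maximum frequency is 4.
Only 13 reaches that frequency, so it is the mode.
Final answer: 13


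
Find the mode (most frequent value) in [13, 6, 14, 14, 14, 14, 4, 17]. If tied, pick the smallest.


Count the frequency of each value:
  4 appears 1 time(s)
  6 appears 1 time(s)
  13 appears 1 time(s)
  14 appears 4 time(s)
  17 appears 1 time(s)
Maximum frequency is 4.
Only 14 reaches that frequency, so it is the mode.
Final answer: 14


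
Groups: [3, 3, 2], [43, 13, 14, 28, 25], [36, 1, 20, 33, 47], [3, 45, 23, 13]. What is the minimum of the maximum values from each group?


Find max of each group:
  Group 1: [3, 3, 2] -> max = 3
  Group 2: [43, 13, 14, 28, 25] -> max = 43
  Group 3: [36, 1, 20, 33, 47] -> max = 47
  Group 4: [3, 45, 23, 13] -> max = 45
Maxes: [3, 43, 47, 45]
Minimum of maxes = 3
Final answer: 3


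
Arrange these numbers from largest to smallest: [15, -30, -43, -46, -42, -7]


Original list: [15, -30, -43, -46, -42, -7]
Repeatedly take the largest remaining element:
  Remaining [15, -30, -43, -46, -42, -7] -> largest is 15
  Remaining [-30, -43, -46, -42, -7] -> largest is -7
  Remaining [-30, -43, -46, -42] -> largest is -30
  Remaining [-43, -46, -42] -> largest is -42
  Remaining [-43, -46] -> largest is -43
  Remaining [-46] -> largest is -46
Collecting the picks in order gives the descending list.
Final answer: [15, -7, -30, -42, -43, -46]


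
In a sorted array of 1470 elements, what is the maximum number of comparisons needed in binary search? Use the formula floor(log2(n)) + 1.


Binary search halves the search space each step.
Maximum comparisons = floor(log2(1470)) + 1
log2(1470) = 10.5216
floor(log2(1470)) = 10, so 10 + 1 = 11
Final answer: 11


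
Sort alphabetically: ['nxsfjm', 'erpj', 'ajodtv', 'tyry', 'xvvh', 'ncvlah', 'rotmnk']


Compare strings character by character (the first differing letter decides):
  'ajodtv' < 'erpj' since 'a' < 'e' at position 1
  'erpj' < 'ncvlah' since 'e' < 'n' at position 1
  'ncvlah' < 'nxsfjm' since 'c' < 'x' at position 2
  'nxsfjm' < 'rotmnk' since 'n' < 'r' at position 1
  'rotmnk' < 'tyry' since 'r' < 't' at position 1
  'tyry' < 'xvvh' since 't' < 'x' at position 1
Chaining these comparisons gives the alphabetical order.
Final answer: ['ajodtv', 'erpj', 'ncvlah', 'nxsfjm', 'rotmnk', 'tyry', 'xvvh']


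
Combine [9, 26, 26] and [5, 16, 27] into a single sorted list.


List A: [9, 26, 26]
List B: [5, 16, 27]
Repeatedly compare the front elements and take the smaller:
  9 vs 5 -> take 5
  9 vs 16 -> take 9
  26 vs 16 -> take 16
  26 vs 27 -> take 26
  26 vs 27 -> take 26
  A is exhausted; append the rest of B: [27]
Final answer: [5, 9, 16, 26, 26, 27]


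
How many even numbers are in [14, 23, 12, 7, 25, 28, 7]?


Check each element:
  14 is even
  23 is odd
  12 is even
  7 is odd
  25 is odd
  28 is even
  7 is odd
Evens: [14, 12, 28]
Count of evens = 3
Final answer: 3


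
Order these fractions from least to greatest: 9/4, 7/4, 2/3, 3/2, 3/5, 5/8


Convert to decimal for comparison:
  9/4 = 2.25
  7/4 = 1.75
  2/3 = 0.6667
  3/2 = 1.5
  3/5 = 0.6
  5/8 = 0.625
Decimals in increasing order: 0.6 < 0.625 < 0.6667 < 1.5 < 1.75 < 2.25
Writing each back as its fraction gives the sorted order.
Final answer: 3/5, 5/8, 2/3, 3/2, 7/4, 9/4


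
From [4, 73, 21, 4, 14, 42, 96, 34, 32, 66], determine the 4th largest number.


Sort descending: [96, 73, 66, 42, 34, 32, 21, 14, 4, 4]
The 4th element (1-indexed) is at index 3.
Value = 42
Final answer: 42


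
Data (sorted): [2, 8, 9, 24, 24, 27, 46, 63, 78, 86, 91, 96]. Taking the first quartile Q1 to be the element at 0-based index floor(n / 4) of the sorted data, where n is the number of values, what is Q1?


The list has n = 12 elements.
Q1 index = floor(12 / 4) = floor(3) = 3
Counting from index 0 in the sorted data, the element at index 3 is 24.
Final answer: 24


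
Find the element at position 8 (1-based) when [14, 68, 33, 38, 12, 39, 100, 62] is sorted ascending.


Sort ascending: [12, 14, 33, 38, 39, 62, 68, 100]
The 8th element (1-indexed) is at index 7.
Value = 100
Final answer: 100


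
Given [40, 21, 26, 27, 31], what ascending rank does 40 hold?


Sort ascending: [21, 26, 27, 31, 40]
Find 40 in the sorted list.
40 is at position 5 (1-indexed).
Final answer: 5


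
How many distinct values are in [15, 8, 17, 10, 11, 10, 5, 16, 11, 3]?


List all unique values:
Distinct values: [3, 5, 8, 10, 11, 15, 16, 17]
Count = 8
Final answer: 8


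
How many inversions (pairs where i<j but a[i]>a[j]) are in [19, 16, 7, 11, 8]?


For each element, count the later elements that are smaller than it:
  19 (index 0): smaller elements after it = [16, 7, 11, 8] -> 4
  16 (index 1): smaller elements after it = [7, 11, 8] -> 3
  7 (index 2): smaller elements after it = [] -> 0
  11 (index 3): smaller elements after it = [8] -> 1
Total inversions = 4 + 3 + 0 + 1 = 8
Final answer: 8


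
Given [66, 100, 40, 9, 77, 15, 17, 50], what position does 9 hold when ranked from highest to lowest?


Sort descending: [100, 77, 66, 50, 40, 17, 15, 9]
Find 9 in the sorted list.
9 is at position 8.
Final answer: 8


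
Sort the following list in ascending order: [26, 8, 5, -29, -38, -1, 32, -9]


Original list: [26, 8, 5, -29, -38, -1, 32, -9]
Repeatedly take the smallest remaining element:
  Remaining [26, 8, 5, -29, -38, -1, 32, -9] -> smallest is -38
  Remaining [26, 8, 5, -29, -1, 32, -9] -> smallest is -29
  Remaining [26, 8, 5, -1, 32, -9] -> smallest is -9
  Remaining [26, 8, 5, -1, 32] -> smallest is -1
  Remaining [26, 8, 5, 32] -> smallest is 5
  Remaining [26, 8, 32] -> smallest is 8
  Remaining [26, 32] -> smallest is 26
  Remaining [32] -> smallest is 32
Collecting the picks in order gives the sorted list.
Final answer: [-38, -29, -9, -1, 5, 8, 26, 32]


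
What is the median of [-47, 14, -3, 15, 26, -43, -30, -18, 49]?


First, sort the list: [-47, -43, -30, -18, -3, 14, 15, 26, 49]
The list has 9 elements (odd count).
The middle index is 4 (0-based), and the element there is -3.
Final answer: -3


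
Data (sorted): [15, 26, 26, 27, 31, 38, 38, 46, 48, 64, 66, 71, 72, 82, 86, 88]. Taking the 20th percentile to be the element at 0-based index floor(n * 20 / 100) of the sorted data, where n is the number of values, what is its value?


The dataset has n = 16 elements.
Index = floor(16 * 20 / 100) = floor(320 / 100) = floor(3.2) = 3
Counting from index 0 in the sorted data, the element at index 3 is 27.
Final answer: 27


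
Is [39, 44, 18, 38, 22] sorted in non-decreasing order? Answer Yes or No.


Check consecutive pairs:
  39 <= 44? True
  44 <= 18? False
  18 <= 38? True
  38 <= 22? False
2 consecutive pair(s) are out of order, so the list is not sorted.
Final answer: No


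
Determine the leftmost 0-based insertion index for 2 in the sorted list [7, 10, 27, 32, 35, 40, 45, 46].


List is sorted: [7, 10, 27, 32, 35, 40, 45, 46]
We need the leftmost position where 2 can be inserted, i.e. the first index whose element is >= 2 (or the end of the list if none is).
Binary search with low=0, high=8 (0-based indices):
  low=0, high=8, mid=4: a[4]=35 >= 2, so high = 4
  low=0, high=4, mid=2: a[2]=27 >= 2, so high = 2
  low=0, high=2, mid=1: a[1]=10 >= 2, so high = 1
  low=0, high=1, mid=0: a[0]=7 >= 2, so high = 0
Now low = high = 0, so the insertion index is 0.
Final answer: 0


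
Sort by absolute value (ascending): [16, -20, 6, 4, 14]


Compute absolute values:
  |16| = 16
  |-20| = 20
  |6| = 6
  |4| = 4
  |14| = 14
Absolute values in increasing order: 4 < 6 < 14 < 16 < 20
Listing the original numbers in that order gives the answer.
Final answer: [4, 6, 14, 16, -20]


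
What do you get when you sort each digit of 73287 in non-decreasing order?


The number 73287 has digits: 7, 3, 2, 8, 7
Sorted: 2, 3, 7, 7, 8
Joining the sorted digits gives the result.
Final answer: 23778


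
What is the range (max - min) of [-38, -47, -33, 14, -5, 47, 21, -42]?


Maximum value: 47
Minimum value: -47
Range = 47 - (-47) = 94
Final answer: 94


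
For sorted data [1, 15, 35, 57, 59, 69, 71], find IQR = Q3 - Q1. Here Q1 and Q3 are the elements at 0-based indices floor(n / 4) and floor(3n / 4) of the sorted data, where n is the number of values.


The data has n = 7 elements.
Q1 index = floor(7 / 4) = floor(1.75) = 1; Q3 index = floor(3 * 7 / 4) = floor(5.25) = 5
Q1 = element at index 1 = 15
Q3 = element at index 5 = 69
IQR = 69 - 15 = 54
Final answer: 54


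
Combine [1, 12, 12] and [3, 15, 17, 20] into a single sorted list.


List A: [1, 12, 12]
List B: [3, 15, 17, 20]
Repeatedly compare the front elements and take the smaller:
  1 vs 3 -> take 1
  12 vs 3 -> take 3
  12 vs 15 -> take 12
  12 vs 15 -> take 12
  A is exhausted; append the rest of B: [15, 17, 20]
Final answer: [1, 3, 12, 12, 15, 17, 20]


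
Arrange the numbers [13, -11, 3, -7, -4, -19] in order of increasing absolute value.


Compute absolute values:
  |13| = 13
  |-11| = 11
  |3| = 3
  |-7| = 7
  |-4| = 4
  |-19| = 19
Absolute values in increasing order: 3 < 4 < 7 < 11 < 13 < 19
Listing the original numbers in that order gives the answer.
Final answer: [3, -4, -7, -11, 13, -19]


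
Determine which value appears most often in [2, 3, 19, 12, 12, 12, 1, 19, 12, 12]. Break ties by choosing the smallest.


Count the frequency of each value:
  1 appears 1 time(s)
  2 appears 1 time(s)
  3 appears 1 time(s)
  12 appears 5 time(s)
  19 appears 2 time(s)
Maximum frequency is 5.
Only 12 reaches that frequency, so it is the mode.
Final answer: 12


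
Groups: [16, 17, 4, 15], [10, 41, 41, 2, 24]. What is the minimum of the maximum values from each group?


Find max of each group:
  Group 1: [16, 17, 4, 15] -> max = 17
  Group 2: [10, 41, 41, 2, 24] -> max = 41
Maxes: [17, 41]
Minimum of maxes = 17
Final answer: 17


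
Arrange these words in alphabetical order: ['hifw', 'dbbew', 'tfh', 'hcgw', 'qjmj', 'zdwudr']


Compare strings character by character (the first differing letter decides):
  'dbbew' < 'hcgw' since 'd' < 'h' at position 1
  'hcgw' < 'hifw' since 'c' < 'i' at position 2
  'hifw' < 'qjmj' since 'h' < 'q' at position 1
  'qjmj' < 'tfh' since 'q' < 't' at position 1
  'tfh' < 'zdwudr' since 't' < 'z' at position 1
Chaining these comparisons gives the alphabetical order.
Final answer: ['dbbew', 'hcgw', 'hifw', 'qjmj', 'tfh', 'zdwudr']


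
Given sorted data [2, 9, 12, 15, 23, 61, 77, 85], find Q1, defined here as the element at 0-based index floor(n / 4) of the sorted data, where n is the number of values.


The list has n = 8 elements.
Q1 index = floor(8 / 4) = floor(2) = 2
Counting from index 0 in the sorted data, the element at index 2 is 12.
Final answer: 12


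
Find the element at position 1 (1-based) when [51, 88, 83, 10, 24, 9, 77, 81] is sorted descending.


Sort descending: [88, 83, 81, 77, 51, 24, 10, 9]
The 1st element (1-indexed) is at index 0.
Value = 88
Final answer: 88


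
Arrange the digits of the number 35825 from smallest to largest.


The number 35825 has digits: 3, 5, 8, 2, 5
Sorted: 2, 3, 5, 5, 8
Joining the sorted digits gives the result.
Final answer: 23558


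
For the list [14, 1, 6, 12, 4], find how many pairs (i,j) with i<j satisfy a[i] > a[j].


For each element, count the later elements that are smaller than it:
  14 (index 0): smaller elements after it = [1, 6, 12, 4] -> 4
  1 (index 1): smaller elements after it = [] -> 0
  6 (index 2): smaller elements after it = [4] -> 1
  12 (index 3): smaller elements after it = [4] -> 1
Total inversions = 4 + 0 + 1 + 1 = 6
Final answer: 6


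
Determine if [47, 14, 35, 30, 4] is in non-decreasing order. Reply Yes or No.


Check consecutive pairs:
  47 <= 14? False
  14 <= 35? True
  35 <= 30? False
  30 <= 4? False
3 consecutive pair(s) are out of order, so the list is not sorted.
Final answer: No


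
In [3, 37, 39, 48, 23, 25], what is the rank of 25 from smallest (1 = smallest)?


Sort ascending: [3, 23, 25, 37, 39, 48]
Find 25 in the sorted list.
25 is at position 3 (1-indexed).
Final answer: 3


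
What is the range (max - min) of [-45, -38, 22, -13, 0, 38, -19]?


Maximum value: 38
Minimum value: -45
Range = 38 - (-45) = 83
Final answer: 83


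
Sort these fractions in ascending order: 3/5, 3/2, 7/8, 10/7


Convert to decimal for comparison:
  3/5 = 0.6
  3/2 = 1.5
  7/8 = 0.875
  10/7 = 1.4286
Decimals in increasing order: 0.6 < 0.875 < 1.4286 < 1.5
Writing each back as its fraction gives the sorted order.
Final answer: 3/5, 7/8, 10/7, 3/2


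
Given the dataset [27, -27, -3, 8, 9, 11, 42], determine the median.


First, sort the list: [-27, -3, 8, 9, 11, 27, 42]
The list has 7 elements (odd count).
The middle index is 3 (0-based), and the element there is 9.
Final answer: 9


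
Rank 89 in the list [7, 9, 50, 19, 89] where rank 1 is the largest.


Sort descending: [89, 50, 19, 9, 7]
Find 89 in the sorted list.
89 is at position 1.
Final answer: 1


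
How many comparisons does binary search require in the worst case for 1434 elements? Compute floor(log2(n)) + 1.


Binary search halves the search space each step.
Maximum comparisons = floor(log2(1434)) + 1
log2(1434) = 10.4858
floor(log2(1434)) = 10, so 10 + 1 = 11
Final answer: 11


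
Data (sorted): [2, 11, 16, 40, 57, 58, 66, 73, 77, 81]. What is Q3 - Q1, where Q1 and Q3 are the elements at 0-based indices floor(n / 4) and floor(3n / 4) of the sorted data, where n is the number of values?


The data has n = 10 elements.
Q1 index = floor(10 / 4) = floor(2.5) = 2; Q3 index = floor(3 * 10 / 4) = floor(7.5) = 7
Q1 = element at index 2 = 16
Q3 = element at index 7 = 73
IQR = 73 - 16 = 57
Final answer: 57


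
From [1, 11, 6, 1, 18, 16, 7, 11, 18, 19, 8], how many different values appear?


List all unique values:
Distinct values: [1, 6, 7, 8, 11, 16, 18, 19]
Count = 8
Final answer: 8


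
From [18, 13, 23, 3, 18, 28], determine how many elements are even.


Check each element:
  18 is even
  13 is odd
  23 is odd
  3 is odd
  18 is even
  28 is even
Evens: [18, 18, 28]
Count of evens = 3
Final answer: 3


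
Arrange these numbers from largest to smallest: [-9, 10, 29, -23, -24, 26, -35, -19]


Original list: [-9, 10, 29, -23, -24, 26, -35, -19]
Repeatedly take the largest remaining element:
  Remaining [-9, 10, 29, -23, -24, 26, -35, -19] -> largest is 29
  Remaining [-9, 10, -23, -24, 26, -35, -19] -> largest is 26
  Remaining [-9, 10, -23, -24, -35, -19] -> largest is 10
  Remaining [-9, -23, -24, -35, -19] -> largest is -9
  Remaining [-23, -24, -35, -19] -> largest is -19
  Remaining [-23, -24, -35] -> largest is -23
  Remaining [-24, -35] -> largest is -24
  Remaining [-35] -> largest is -35
Collecting the picks in order gives the descending list.
Final answer: [29, 26, 10, -9, -19, -23, -24, -35]


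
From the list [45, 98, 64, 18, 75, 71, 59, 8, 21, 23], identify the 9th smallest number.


Sort ascending: [8, 18, 21, 23, 45, 59, 64, 71, 75, 98]
The 9th element (1-indexed) is at index 8.
Value = 75
Final answer: 75


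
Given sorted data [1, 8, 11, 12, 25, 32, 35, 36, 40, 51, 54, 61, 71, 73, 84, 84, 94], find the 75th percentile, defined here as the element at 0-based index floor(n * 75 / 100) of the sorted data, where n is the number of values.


The dataset has n = 17 elements.
Index = floor(17 * 75 / 100) = floor(1275 / 100) = floor(12.75) = 12
Counting from index 0 in the sorted data, the element at index 12 is 71.
Final answer: 71


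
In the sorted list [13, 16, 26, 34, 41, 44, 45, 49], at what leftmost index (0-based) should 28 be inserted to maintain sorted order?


List is sorted: [13, 16, 26, 34, 41, 44, 45, 49]
We need the leftmost position where 28 can be inserted, i.e. the first index whose element is >= 28 (or the end of the list if none is).
Binary search with low=0, high=8 (0-based indices):
  low=0, high=8, mid=4: a[4]=41 >= 28, so high = 4
  low=0, high=4, mid=2: a[2]=26 < 28, so low = 3
  low=3, high=4, mid=3: a[3]=34 >= 28, so high = 3
Now low = high = 3, so the insertion index is 3.
Final answer: 3


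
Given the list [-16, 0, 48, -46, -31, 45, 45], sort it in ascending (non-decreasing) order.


Original list: [-16, 0, 48, -46, -31, 45, 45]
Repeatedly take the smallest remaining element:
  Remaining [-16, 0, 48, -46, -31, 45, 45] -> smallest is -46
  Remaining [-16, 0, 48, -31, 45, 45] -> smallest is -31
  Remaining [-16, 0, 48, 45, 45] -> smallest is -16
  Remaining [0, 48, 45, 45] -> smallest is 0
  Remaining [48, 45, 45] -> smallest is 45
  Remaining [48, 45] -> smallest is 45
  Remaining [48] -> smallest is 48
Collecting the picks in order gives the sorted list.
Final answer: [-46, -31, -16, 0, 45, 45, 48]


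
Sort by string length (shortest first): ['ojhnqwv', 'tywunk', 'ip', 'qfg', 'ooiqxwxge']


Compute lengths:
  'ojhnqwv' has length 7
  'tywunk' has length 6
  'ip' has length 2
  'qfg' has length 3
  'ooiqxwxge' has length 9
Lengths in increasing order: 2 < 3 < 6 < 7 < 9
Listing the words in that order gives the answer.
Final answer: ['ip', 'qfg', 'tywunk', 'ojhnqwv', 'ooiqxwxge']


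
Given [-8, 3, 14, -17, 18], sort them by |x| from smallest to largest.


Compute absolute values:
  |-8| = 8
  |3| = 3
  |14| = 14
  |-17| = 17
  |18| = 18
Absolute values in increasing order: 3 < 8 < 14 < 17 < 18
Listing the original numbers in that order gives the answer.
Final answer: [3, -8, 14, -17, 18]


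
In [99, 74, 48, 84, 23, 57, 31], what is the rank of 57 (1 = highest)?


Sort descending: [99, 84, 74, 57, 48, 31, 23]
Find 57 in the sorted list.
57 is at position 4.
Final answer: 4


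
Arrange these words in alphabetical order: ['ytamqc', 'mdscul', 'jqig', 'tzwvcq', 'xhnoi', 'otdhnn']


Compare strings character by character (the first differing letter decides):
  'jqig' < 'mdscul' since 'j' < 'm' at position 1
  'mdscul' < 'otdhnn' since 'm' < 'o' at position 1
  'otdhnn' < 'tzwvcq' since 'o' < 't' at position 1
  'tzwvcq' < 'xhnoi' since 't' < 'x' at position 1
  'xhnoi' < 'ytamqc' since 'x' < 'y' at position 1
Chaining these comparisons gives the alphabetical order.
Final answer: ['jqig', 'mdscul', 'otdhnn', 'tzwvcq', 'xhnoi', 'ytamqc']


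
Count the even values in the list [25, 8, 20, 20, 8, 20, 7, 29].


Check each element:
  25 is odd
  8 is even
  20 is even
  20 is even
  8 is even
  20 is even
  7 is odd
  29 is odd
Evens: [8, 20, 20, 8, 20]
Count of evens = 5
Final answer: 5


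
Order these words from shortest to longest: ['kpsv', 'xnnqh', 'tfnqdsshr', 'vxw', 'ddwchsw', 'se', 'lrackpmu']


Compute lengths:
  'kpsv' has length 4
  'xnnqh' has length 5
  'tfnqdsshr' has length 9
  'vxw' has length 3
  'ddwchsw' has length 7
  'se' has length 2
  'lrackpmu' has length 8
Lengths in increasing order: 2 < 3 < 4 < 5 < 7 < 8 < 9
Listing the words in that order gives the answer.
Final answer: ['se', 'vxw', 'kpsv', 'xnnqh', 'ddwchsw', 'lrackpmu', 'tfnqdsshr']


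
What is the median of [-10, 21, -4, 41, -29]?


First, sort the list: [-29, -10, -4, 21, 41]
The list has 5 elements (odd count).
The middle index is 2 (0-based), and the element there is -4.
Final answer: -4


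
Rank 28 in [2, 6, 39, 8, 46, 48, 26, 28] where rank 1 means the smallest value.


Sort ascending: [2, 6, 8, 26, 28, 39, 46, 48]
Find 28 in the sorted list.
28 is at position 5 (1-indexed).
Final answer: 5


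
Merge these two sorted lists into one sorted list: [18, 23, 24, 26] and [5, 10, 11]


List A: [18, 23, 24, 26]
List B: [5, 10, 11]
Repeatedly compare the front elements and take the smaller:
  18 vs 5 -> take 5
  18 vs 10 -> take 10
  18 vs 11 -> take 11
  B is exhausted; append the rest of A: [18, 23, 24, 26]
Final answer: [5, 10, 11, 18, 23, 24, 26]


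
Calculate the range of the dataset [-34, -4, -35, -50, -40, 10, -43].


Maximum value: 10
Minimum value: -50
Range = 10 - (-50) = 60
Final answer: 60


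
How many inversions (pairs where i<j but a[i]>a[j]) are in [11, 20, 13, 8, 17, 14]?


For each element, count the later elements that are smaller than it:
  11 (index 0): smaller elements after it = [8] -> 1
  20 (index 1): smaller elements after it = [13, 8, 17, 14] -> 4
  13 (index 2): smaller elements after it = [8] -> 1
  8 (index 3): smaller elements after it = [] -> 0
  17 (index 4): smaller elements after it = [14] -> 1
Total inversions = 1 + 4 + 1 + 0 + 1 = 7
Final answer: 7


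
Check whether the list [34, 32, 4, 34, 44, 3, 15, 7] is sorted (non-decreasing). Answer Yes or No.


Check consecutive pairs:
  34 <= 32? False
  32 <= 4? False
  4 <= 34? True
  34 <= 44? True
  44 <= 3? False
  3 <= 15? True
  15 <= 7? False
4 consecutive pair(s) are out of order, so the list is not sorted.
Final answer: No


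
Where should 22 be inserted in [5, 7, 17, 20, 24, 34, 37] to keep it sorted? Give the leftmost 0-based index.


List is sorted: [5, 7, 17, 20, 24, 34, 37]
We need the leftmost position where 22 can be inserted, i.e. the first index whose element is >= 22 (or the end of the list if none is).
Binary search with low=0, high=7 (0-based indices):
  low=0, high=7, mid=3: a[3]=20 < 22, so low = 4
  low=4, high=7, mid=5: a[5]=34 >= 22, so high = 5
  low=4, high=5, mid=4: a[4]=24 >= 22, so high = 4
Now low = high = 4, so the insertion index is 4.
Final answer: 4


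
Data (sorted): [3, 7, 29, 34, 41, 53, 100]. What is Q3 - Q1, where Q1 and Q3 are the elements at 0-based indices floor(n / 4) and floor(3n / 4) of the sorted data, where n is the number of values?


The data has n = 7 elements.
Q1 index = floor(7 / 4) = floor(1.75) = 1; Q3 index = floor(3 * 7 / 4) = floor(5.25) = 5
Q1 = element at index 1 = 7
Q3 = element at index 5 = 53
IQR = 53 - 7 = 46
Final answer: 46


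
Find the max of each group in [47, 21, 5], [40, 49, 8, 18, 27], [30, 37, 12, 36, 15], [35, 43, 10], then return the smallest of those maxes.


Find max of each group:
  Group 1: [47, 21, 5] -> max = 47
  Group 2: [40, 49, 8, 18, 27] -> max = 49
  Group 3: [30, 37, 12, 36, 15] -> max = 37
  Group 4: [35, 43, 10] -> max = 43
Maxes: [47, 49, 37, 43]
Minimum of maxes = 37
Final answer: 37


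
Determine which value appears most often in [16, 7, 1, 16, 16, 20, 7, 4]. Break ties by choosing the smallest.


Count the frequency of each value:
  1 appears 1 time(s)
  4 appears 1 time(s)
  7 appears 2 time(s)
  16 appears 3 time(s)
  20 appears 1 time(s)
Maximum frequency is 3.
Only 16 reaches that frequency, so it is the mode.
Final answer: 16


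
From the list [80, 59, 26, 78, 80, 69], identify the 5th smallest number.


Sort ascending: [26, 59, 69, 78, 80, 80]
The 5th element (1-indexed) is at index 4.
Value = 80
Final answer: 80


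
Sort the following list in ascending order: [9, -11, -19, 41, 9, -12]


Original list: [9, -11, -19, 41, 9, -12]
Repeatedly take the smallest remaining element:
  Remaining [9, -11, -19, 41, 9, -12] -> smallest is -19
  Remaining [9, -11, 41, 9, -12] -> smallest is -12
  Remaining [9, -11, 41, 9] -> smallest is -11
  Remaining [9, 41, 9] -> smallest is 9
  Remaining [41, 9] -> smallest is 9
  Remaining [41] -> smallest is 41
Collecting the picks in order gives the sorted list.
Final answer: [-19, -12, -11, 9, 9, 41]


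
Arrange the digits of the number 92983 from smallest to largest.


The number 92983 has digits: 9, 2, 9, 8, 3
Sorted: 2, 3, 8, 9, 9
Joining the sorted digits gives the result.
Final answer: 23899


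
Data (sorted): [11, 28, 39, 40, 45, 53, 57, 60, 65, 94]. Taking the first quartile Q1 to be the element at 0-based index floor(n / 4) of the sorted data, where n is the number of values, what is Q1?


The list has n = 10 elements.
Q1 index = floor(10 / 4) = floor(2.5) = 2
Counting from index 0 in the sorted data, the element at index 2 is 39.
Final answer: 39


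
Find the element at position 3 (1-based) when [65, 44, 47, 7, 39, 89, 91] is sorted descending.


Sort descending: [91, 89, 65, 47, 44, 39, 7]
The 3rd element (1-indexed) is at index 2.
Value = 65
Final answer: 65


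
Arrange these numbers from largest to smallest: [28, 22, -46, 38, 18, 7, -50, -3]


Original list: [28, 22, -46, 38, 18, 7, -50, -3]
Repeatedly take the largest remaining element:
  Remaining [28, 22, -46, 38, 18, 7, -50, -3] -> largest is 38
  Remaining [28, 22, -46, 18, 7, -50, -3] -> largest is 28
  Remaining [22, -46, 18, 7, -50, -3] -> largest is 22
  Remaining [-46, 18, 7, -50, -3] -> largest is 18
  Remaining [-46, 7, -50, -3] -> largest is 7
  Remaining [-46, -50, -3] -> largest is -3
  Remaining [-46, -50] -> largest is -46
  Remaining [-50] -> largest is -50
Collecting the picks in order gives the descending list.
Final answer: [38, 28, 22, 18, 7, -3, -46, -50]


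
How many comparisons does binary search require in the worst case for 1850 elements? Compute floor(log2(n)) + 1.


Binary search halves the search space each step.
Maximum comparisons = floor(log2(1850)) + 1
log2(1850) = 10.8533
floor(log2(1850)) = 10, so 10 + 1 = 11
Final answer: 11


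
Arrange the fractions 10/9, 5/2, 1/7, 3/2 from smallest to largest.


Convert to decimal for comparison:
  10/9 = 1.1111
  5/2 = 2.5
  1/7 = 0.1429
  3/2 = 1.5
Decimals in increasing order: 0.1429 < 1.1111 < 1.5 < 2.5
Writing each back as its fraction gives the sorted order.
Final answer: 1/7, 10/9, 3/2, 5/2


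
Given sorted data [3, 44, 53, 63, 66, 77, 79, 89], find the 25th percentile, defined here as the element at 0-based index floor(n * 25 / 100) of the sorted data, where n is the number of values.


The dataset has n = 8 elements.
Index = floor(8 * 25 / 100) = floor(200 / 100) = floor(2) = 2
Counting from index 0 in the sorted data, the element at index 2 is 53.
Final answer: 53


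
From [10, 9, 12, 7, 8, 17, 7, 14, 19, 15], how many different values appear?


List all unique values:
Distinct values: [7, 8, 9, 10, 12, 14, 15, 17, 19]
Count = 9
Final answer: 9


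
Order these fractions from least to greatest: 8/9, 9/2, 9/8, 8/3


Convert to decimal for comparison:
  8/9 = 0.8889
  9/2 = 4.5
  9/8 = 1.125
  8/3 = 2.6667
Decimals in increasing order: 0.8889 < 1.125 < 2.6667 < 4.5
Writing each back as its fraction gives the sorted order.
Final answer: 8/9, 9/8, 8/3, 9/2


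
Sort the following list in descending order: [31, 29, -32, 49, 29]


Original list: [31, 29, -32, 49, 29]
Repeatedly take the largest remaining element:
  Remaining [31, 29, -32, 49, 29] -> largest is 49
  Remaining [31, 29, -32, 29] -> largest is 31
  Remaining [29, -32, 29] -> largest is 29
  Remaining [-32, 29] -> largest is 29
  Remaining [-32] -> largest is -32
Collecting the picks in order gives the descending list.
Final answer: [49, 31, 29, 29, -32]


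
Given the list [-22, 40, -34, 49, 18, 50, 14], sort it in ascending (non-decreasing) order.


Original list: [-22, 40, -34, 49, 18, 50, 14]
Repeatedly take the smallest remaining element:
  Remaining [-22, 40, -34, 49, 18, 50, 14] -> smallest is -34
  Remaining [-22, 40, 49, 18, 50, 14] -> smallest is -22
  Remaining [40, 49, 18, 50, 14] -> smallest is 14
  Remaining [40, 49, 18, 50] -> smallest is 18
  Remaining [40, 49, 50] -> smallest is 40
  Remaining [49, 50] -> smallest is 49
  Remaining [50] -> smallest is 50
Collecting the picks in order gives the sorted list.
Final answer: [-34, -22, 14, 18, 40, 49, 50]


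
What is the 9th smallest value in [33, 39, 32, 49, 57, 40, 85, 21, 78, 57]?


Sort ascending: [21, 32, 33, 39, 40, 49, 57, 57, 78, 85]
The 9th element (1-indexed) is at index 8.
Value = 78
Final answer: 78


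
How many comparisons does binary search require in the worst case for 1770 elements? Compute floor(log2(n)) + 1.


Binary search halves the search space each step.
Maximum comparisons = floor(log2(1770)) + 1
log2(1770) = 10.7895
floor(log2(1770)) = 10, so 10 + 1 = 11
Final answer: 11


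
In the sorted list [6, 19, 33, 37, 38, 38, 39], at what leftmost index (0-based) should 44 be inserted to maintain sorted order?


List is sorted: [6, 19, 33, 37, 38, 38, 39]
We need the leftmost position where 44 can be inserted, i.e. the first index whose element is >= 44 (or the end of the list if none is).
Binary search with low=0, high=7 (0-based indices):
  low=0, high=7, mid=3: a[3]=37 < 44, so low = 4
  low=4, high=7, mid=5: a[5]=38 < 44, so low = 6
  low=6, high=7, mid=6: a[6]=39 < 44, so low = 7
Now low = high = 7, so the insertion index is 7.
Final answer: 7


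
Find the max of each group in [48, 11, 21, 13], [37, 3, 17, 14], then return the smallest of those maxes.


Find max of each group:
  Group 1: [48, 11, 21, 13] -> max = 48
  Group 2: [37, 3, 17, 14] -> max = 37
Maxes: [48, 37]
Minimum of maxes = 37
Final answer: 37


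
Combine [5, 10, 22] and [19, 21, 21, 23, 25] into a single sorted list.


List A: [5, 10, 22]
List B: [19, 21, 21, 23, 25]
Repeatedly compare the front elements and take the smaller:
  5 vs 19 -> take 5
  10 vs 19 -> take 10
  22 vs 19 -> take 19
  22 vs 21 -> take 21
  22 vs 21 -> take 21
  22 vs 23 -> take 22
  A is exhausted; append the rest of B: [23, 25]
Final answer: [5, 10, 19, 21, 21, 22, 23, 25]


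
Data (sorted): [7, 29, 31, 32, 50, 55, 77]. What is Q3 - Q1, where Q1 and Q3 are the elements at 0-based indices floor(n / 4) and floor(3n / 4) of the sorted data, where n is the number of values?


The data has n = 7 elements.
Q1 index = floor(7 / 4) = floor(1.75) = 1; Q3 index = floor(3 * 7 / 4) = floor(5.25) = 5
Q1 = element at index 1 = 29
Q3 = element at index 5 = 55
IQR = 55 - 29 = 26
Final answer: 26


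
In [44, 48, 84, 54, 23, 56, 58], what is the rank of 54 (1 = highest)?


Sort descending: [84, 58, 56, 54, 48, 44, 23]
Find 54 in the sorted list.
54 is at position 4.
Final answer: 4


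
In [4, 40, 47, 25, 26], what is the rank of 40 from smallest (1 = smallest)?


Sort ascending: [4, 25, 26, 40, 47]
Find 40 in the sorted list.
40 is at position 4 (1-indexed).
Final answer: 4


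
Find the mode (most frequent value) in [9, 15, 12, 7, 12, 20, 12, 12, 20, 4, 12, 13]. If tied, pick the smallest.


Count the frequency of each value:
  4 appears 1 time(s)
  7 appears 1 time(s)
  9 appears 1 time(s)
  12 appears 5 time(s)
  13 appears 1 time(s)
  15 appears 1 time(s)
  20 appears 2 time(s)
Maximum frequency is 5.
Only 12 reaches that frequency, so it is the mode.
Final answer: 12


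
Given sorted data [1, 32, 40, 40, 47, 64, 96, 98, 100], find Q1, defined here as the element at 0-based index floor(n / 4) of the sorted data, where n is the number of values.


The list has n = 9 elements.
Q1 index = floor(9 / 4) = floor(2.25) = 2
Counting from index 0 in the sorted data, the element at index 2 is 40.
Final answer: 40


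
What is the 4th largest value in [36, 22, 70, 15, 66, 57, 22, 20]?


Sort descending: [70, 66, 57, 36, 22, 22, 20, 15]
The 4th element (1-indexed) is at index 3.
Value = 36
Final answer: 36


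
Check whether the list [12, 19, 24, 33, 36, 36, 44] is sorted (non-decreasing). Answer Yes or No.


Check consecutive pairs:
  12 <= 19? True
  19 <= 24? True
  24 <= 33? True
  33 <= 36? True
  36 <= 36? True
  36 <= 44? True
Every consecutive pair is in order, so the list is non-decreasing.
Final answer: Yes


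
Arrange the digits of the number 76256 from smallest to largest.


The number 76256 has digits: 7, 6, 2, 5, 6
Sorted: 2, 5, 6, 6, 7
Joining the sorted digits gives the result.
Final answer: 25667


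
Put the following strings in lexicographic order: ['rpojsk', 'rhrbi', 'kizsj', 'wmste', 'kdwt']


Compare strings character by character (the first differing letter decides):
  'kdwt' < 'kizsj' since 'd' < 'i' at position 2
  'kizsj' < 'rhrbi' since 'k' < 'r' at position 1
  'rhrbi' < 'rpojsk' since 'h' < 'p' at position 2
  'rpojsk' < 'wmste' since 'r' < 'w' at position 1
Chaining these comparisons gives the alphabetical order.
Final answer: ['kdwt', 'kizsj', 'rhrbi', 'rpojsk', 'wmste']


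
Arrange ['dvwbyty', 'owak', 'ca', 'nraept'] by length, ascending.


Compute lengths:
  'dvwbyty' has length 7
  'owak' has length 4
  'ca' has length 2
  'nraept' has length 6
Lengths in increasing order: 2 < 4 < 6 < 7
Listing the words in that order gives the answer.
Final answer: ['ca', 'owak', 'nraept', 'dvwbyty']


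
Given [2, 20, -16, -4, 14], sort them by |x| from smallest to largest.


Compute absolute values:
  |2| = 2
  |20| = 20
  |-16| = 16
  |-4| = 4
  |14| = 14
Absolute values in increasing order: 2 < 4 < 14 < 16 < 20
Listing the original numbers in that order gives the answer.
Final answer: [2, -4, 14, -16, 20]


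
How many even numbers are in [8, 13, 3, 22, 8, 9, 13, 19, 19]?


Check each element:
  8 is even
  13 is odd
  3 is odd
  22 is even
  8 is even
  9 is odd
  13 is odd
  19 is odd
  19 is odd
Evens: [8, 22, 8]
Count of evens = 3
Final answer: 3


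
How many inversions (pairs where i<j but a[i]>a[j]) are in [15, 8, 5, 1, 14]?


For each element, count the later elements that are smaller than it:
  15 (index 0): smaller elements after it = [8, 5, 1, 14] -> 4
  8 (index 1): smaller elements after it = [5, 1] -> 2
  5 (index 2): smaller elements after it = [1] -> 1
  1 (index 3): smaller elements after it = [] -> 0
Total inversions = 4 + 2 + 1 + 0 = 7
Final answer: 7


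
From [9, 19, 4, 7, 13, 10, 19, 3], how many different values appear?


List all unique values:
Distinct values: [3, 4, 7, 9, 10, 13, 19]
Count = 7
Final answer: 7


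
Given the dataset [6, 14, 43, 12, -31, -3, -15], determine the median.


First, sort the list: [-31, -15, -3, 6, 12, 14, 43]
The list has 7 elements (odd count).
The middle index is 3 (0-based), and the element there is 6.
Final answer: 6


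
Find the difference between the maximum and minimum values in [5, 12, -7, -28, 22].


Maximum value: 22
Minimum value: -28
Range = 22 - (-28) = 50
Final answer: 50


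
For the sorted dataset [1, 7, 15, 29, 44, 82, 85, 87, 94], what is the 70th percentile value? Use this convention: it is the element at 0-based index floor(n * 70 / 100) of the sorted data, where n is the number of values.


The dataset has n = 9 elements.
Index = floor(9 * 70 / 100) = floor(630 / 100) = floor(6.3) = 6
Counting from index 0 in the sorted data, the element at index 6 is 85.
Final answer: 85


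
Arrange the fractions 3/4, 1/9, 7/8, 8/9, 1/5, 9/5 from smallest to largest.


Convert to decimal for comparison:
  3/4 = 0.75
  1/9 = 0.1111
  7/8 = 0.875
  8/9 = 0.8889
  1/5 = 0.2
  9/5 = 1.8
Decimals in increasing order: 0.1111 < 0.2 < 0.75 < 0.875 < 0.8889 < 1.8
Writing each back as its fraction gives the sorted order.
Final answer: 1/9, 1/5, 3/4, 7/8, 8/9, 9/5


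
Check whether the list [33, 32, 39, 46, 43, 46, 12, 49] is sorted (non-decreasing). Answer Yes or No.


Check consecutive pairs:
  33 <= 32? False
  32 <= 39? True
  39 <= 46? True
  46 <= 43? False
  43 <= 46? True
  46 <= 12? False
  12 <= 49? True
3 consecutive pair(s) are out of order, so the list is not sorted.
Final answer: No


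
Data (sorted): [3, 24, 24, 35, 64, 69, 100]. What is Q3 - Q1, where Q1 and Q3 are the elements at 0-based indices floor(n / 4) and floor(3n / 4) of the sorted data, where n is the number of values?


The data has n = 7 elements.
Q1 index = floor(7 / 4) = floor(1.75) = 1; Q3 index = floor(3 * 7 / 4) = floor(5.25) = 5
Q1 = element at index 1 = 24
Q3 = element at index 5 = 69
IQR = 69 - 24 = 45
Final answer: 45


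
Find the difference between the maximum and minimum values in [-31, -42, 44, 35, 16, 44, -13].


Maximum value: 44
Minimum value: -42
Range = 44 - (-42) = 86
Final answer: 86


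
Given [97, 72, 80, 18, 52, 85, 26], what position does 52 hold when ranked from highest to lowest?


Sort descending: [97, 85, 80, 72, 52, 26, 18]
Find 52 in the sorted list.
52 is at position 5.
Final answer: 5


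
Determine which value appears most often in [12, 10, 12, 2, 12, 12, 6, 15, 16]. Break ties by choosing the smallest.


Count the frequency of each value:
  2 appears 1 time(s)
  6 appears 1 time(s)
  10 appears 1 time(s)
  12 appears 4 time(s)
  15 appears 1 time(s)
  16 appears 1 time(s)
Maximum frequency is 4.
Only 12 reaches that frequency, so it is the mode.
Final answer: 12


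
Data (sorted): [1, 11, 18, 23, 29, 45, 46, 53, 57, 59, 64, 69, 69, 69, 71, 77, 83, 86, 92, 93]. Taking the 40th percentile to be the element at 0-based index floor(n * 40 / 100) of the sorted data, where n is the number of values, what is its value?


The dataset has n = 20 elements.
Index = floor(20 * 40 / 100) = floor(800 / 100) = floor(8) = 8
Counting from index 0 in the sorted data, the element at index 8 is 57.
Final answer: 57


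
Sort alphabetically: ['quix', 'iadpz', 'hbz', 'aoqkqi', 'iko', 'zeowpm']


Compare strings character by character (the first differing letter decides):
  'aoqkqi' < 'hbz' since 'a' < 'h' at position 1
  'hbz' < 'iadpz' since 'h' < 'i' at position 1
  'iadpz' < 'iko' since 'a' < 'k' at position 2
  'iko' < 'quix' since 'i' < 'q' at position 1
  'quix' < 'zeowpm' since 'q' < 'z' at position 1
Chaining these comparisons gives the alphabetical order.
Final answer: ['aoqkqi', 'hbz', 'iadpz', 'iko', 'quix', 'zeowpm']


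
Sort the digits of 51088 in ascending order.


The number 51088 has digits: 5, 1, 0, 8, 8
Sorted: 0, 1, 5, 8, 8
Joining the sorted digits gives the result.
Final answer: 01588


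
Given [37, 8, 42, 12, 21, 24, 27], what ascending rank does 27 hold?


Sort ascending: [8, 12, 21, 24, 27, 37, 42]
Find 27 in the sorted list.
27 is at position 5 (1-indexed).
Final answer: 5


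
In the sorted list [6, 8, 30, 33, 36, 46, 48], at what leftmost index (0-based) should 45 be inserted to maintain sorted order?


List is sorted: [6, 8, 30, 33, 36, 46, 48]
We need the leftmost position where 45 can be inserted, i.e. the first index whose element is >= 45 (or the end of the list if none is).
Binary search with low=0, high=7 (0-based indices):
  low=0, high=7, mid=3: a[3]=33 < 45, so low = 4
  low=4, high=7, mid=5: a[5]=46 >= 45, so high = 5
  low=4, high=5, mid=4: a[4]=36 < 45, so low = 5
Now low = high = 5, so the insertion index is 5.
Final answer: 5


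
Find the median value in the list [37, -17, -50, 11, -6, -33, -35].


First, sort the list: [-50, -35, -33, -17, -6, 11, 37]
The list has 7 elements (odd count).
The middle index is 3 (0-based), and the element there is -17.
Final answer: -17


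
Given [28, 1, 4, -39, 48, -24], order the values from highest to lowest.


Original list: [28, 1, 4, -39, 48, -24]
Repeatedly take the largest remaining element:
  Remaining [28, 1, 4, -39, 48, -24] -> largest is 48
  Remaining [28, 1, 4, -39, -24] -> largest is 28
  Remaining [1, 4, -39, -24] -> largest is 4
  Remaining [1, -39, -24] -> largest is 1
  Remaining [-39, -24] -> largest is -24
  Remaining [-39] -> largest is -39
Collecting the picks in order gives the descending list.
Final answer: [48, 28, 4, 1, -24, -39]


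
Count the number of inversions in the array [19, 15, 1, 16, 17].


For each element, count the later elements that are smaller than it:
  19 (index 0): smaller elements after it = [15, 1, 16, 17] -> 4
  15 (index 1): smaller elements after it = [1] -> 1
  1 (index 2): smaller elements after it = [] -> 0
  16 (index 3): smaller elements after it = [] -> 0
Total inversions = 4 + 1 + 0 + 0 = 5
Final answer: 5


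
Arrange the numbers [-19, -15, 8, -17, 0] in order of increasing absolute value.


Compute absolute values:
  |-19| = 19
  |-15| = 15
  |8| = 8
  |-17| = 17
  |0| = 0
Absolute values in increasing order: 0 < 8 < 15 < 17 < 19
Listing the original numbers in that order gives the answer.
Final answer: [0, 8, -15, -17, -19]
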